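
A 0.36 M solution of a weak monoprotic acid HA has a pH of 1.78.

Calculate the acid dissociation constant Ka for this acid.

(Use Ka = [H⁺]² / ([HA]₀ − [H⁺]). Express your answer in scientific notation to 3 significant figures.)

[H⁺] = 10^(−pH) = 10^(−1.78) = 1.660e-02 M. For HA ⇌ H⁺ + A⁻, Ka = [H⁺][A⁻]/[HA] = [H⁺]² / ([HA]₀ − [H⁺]) = (1.660e-02)² / (0.36 − 1.660e-02) = 8.02e-04.

K_a = 8.02e-04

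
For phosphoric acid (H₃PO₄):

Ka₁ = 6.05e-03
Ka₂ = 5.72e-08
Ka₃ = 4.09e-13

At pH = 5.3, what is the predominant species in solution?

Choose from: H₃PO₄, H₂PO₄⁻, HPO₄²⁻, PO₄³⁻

pKa₁ = 2.22, pKa₂ = 7.24, pKa₃ = 12.39. For a polyprotic acid the predominant species crosses at each pKa: below pKa_n the protonated form dominates, above it the deprotonated form does. At pH = 5.3, the predominant species is H₂PO₄⁻.

H₂PO₄⁻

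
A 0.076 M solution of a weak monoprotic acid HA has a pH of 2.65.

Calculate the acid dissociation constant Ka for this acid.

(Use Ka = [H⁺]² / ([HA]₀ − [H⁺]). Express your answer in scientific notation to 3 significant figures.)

[H⁺] = 10^(−pH) = 10^(−2.65) = 2.239e-03 M. For HA ⇌ H⁺ + A⁻, Ka = [H⁺][A⁻]/[HA] = [H⁺]² / ([HA]₀ − [H⁺]) = (2.239e-03)² / (0.076 − 2.239e-03) = 6.79e-05.

K_a = 6.79e-05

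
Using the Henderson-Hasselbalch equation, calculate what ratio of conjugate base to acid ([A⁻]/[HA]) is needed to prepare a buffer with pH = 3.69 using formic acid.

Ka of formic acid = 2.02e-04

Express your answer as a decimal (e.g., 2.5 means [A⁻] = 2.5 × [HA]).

pKa = -log(2.02e-04) = 3.6946. pH = pKa + log([A⁻]/[HA]), so log([A⁻]/[HA]) = pH − pKa = 3.69 − 3.6946 = -0.0046. [A⁻]/[HA] = 10^(-0.0046) = 0.989

[A⁻]/[HA] = 0.989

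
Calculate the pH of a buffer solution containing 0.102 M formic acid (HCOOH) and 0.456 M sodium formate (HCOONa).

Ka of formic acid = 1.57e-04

pKa = -log(1.57e-04) = 3.80. pH = pKa + log([A⁻]/[HA]) = 3.80 + log(0.456/0.102)

pH = 4.45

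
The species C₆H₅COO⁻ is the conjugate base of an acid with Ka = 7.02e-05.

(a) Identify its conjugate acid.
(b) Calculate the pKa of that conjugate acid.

(a) The conjugate acid is formed by adding one H⁺ to C₆H₅COO⁻, giving C₆H₅COOH. (b) pKa = -log(Ka) = -log(7.02e-05) = 4.15.

Conjugate acid: C₆H₅COOH; pK_a = 4.15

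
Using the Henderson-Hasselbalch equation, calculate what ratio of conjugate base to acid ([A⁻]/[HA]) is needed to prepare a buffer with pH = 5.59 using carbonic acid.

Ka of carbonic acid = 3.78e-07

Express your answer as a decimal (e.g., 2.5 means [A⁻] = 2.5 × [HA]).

pKa = -log(3.78e-07) = 6.4225. pH = pKa + log([A⁻]/[HA]), so log([A⁻]/[HA]) = pH − pKa = 5.59 − 6.4225 = -0.8325. [A⁻]/[HA] = 10^(-0.8325) = 0.147

[A⁻]/[HA] = 0.147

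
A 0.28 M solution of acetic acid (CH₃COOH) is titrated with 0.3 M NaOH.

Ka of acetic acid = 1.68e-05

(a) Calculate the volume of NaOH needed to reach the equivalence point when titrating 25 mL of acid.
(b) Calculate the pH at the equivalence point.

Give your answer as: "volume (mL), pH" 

moles acid = 0.28 × 25/1000 = 0.007 mol; V_base = moles/0.3 × 1000 = 23.3 mL. At equivalence only the conjugate base is present: [A⁻] = 0.007/0.048 = 1.4483e-01 M. Kb = Kw/Ka = 5.95e-10; [OH⁻] = √(Kb × [A⁻]) = 9.2848e-06; pOH = 5.03; pH = 14 - pOH = 8.97.

V = 23.3 mL, pH = 8.97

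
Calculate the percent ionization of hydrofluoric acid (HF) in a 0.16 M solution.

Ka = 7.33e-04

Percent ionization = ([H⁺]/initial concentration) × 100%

Using Ka equilibrium: x² + Ka×x - Ka×C = 0. Solving: [H⁺] = 1.0469e-02. Percent = (1.0469e-02/0.16) × 100

Percent ionization = 6.54%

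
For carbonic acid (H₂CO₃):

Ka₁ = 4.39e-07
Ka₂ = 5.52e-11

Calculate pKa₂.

pKa₂ = -log(Ka₂) = -log(5.52e-11) = 10.26.

pK_{a2} = 10.26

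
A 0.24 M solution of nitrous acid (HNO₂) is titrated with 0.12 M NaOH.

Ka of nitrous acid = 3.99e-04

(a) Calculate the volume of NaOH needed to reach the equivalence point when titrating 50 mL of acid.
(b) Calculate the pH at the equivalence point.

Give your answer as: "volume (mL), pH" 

moles acid = 0.24 × 50/1000 = 0.012 mol; V_base = moles/0.12 × 1000 = 100.0 mL. At equivalence only the conjugate base is present: [A⁻] = 0.012/0.150 = 8.0000e-02 M. Kb = Kw/Ka = 2.51e-11; [OH⁻] = √(Kb × [A⁻]) = 1.4160e-06; pOH = 5.85; pH = 14 - pOH = 8.15.

V = 100.0 mL, pH = 8.15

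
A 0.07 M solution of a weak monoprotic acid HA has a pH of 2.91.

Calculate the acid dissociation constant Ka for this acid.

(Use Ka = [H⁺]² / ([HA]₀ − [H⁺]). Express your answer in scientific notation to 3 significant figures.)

[H⁺] = 10^(−pH) = 10^(−2.91) = 1.230e-03 M. For HA ⇌ H⁺ + A⁻, Ka = [H⁺][A⁻]/[HA] = [H⁺]² / ([HA]₀ − [H⁺]) = (1.230e-03)² / (0.07 − 1.230e-03) = 2.20e-05.

K_a = 2.20e-05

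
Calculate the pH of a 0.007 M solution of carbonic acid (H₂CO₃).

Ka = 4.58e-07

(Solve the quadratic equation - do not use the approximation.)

x² + Ka×x - Ka×C = 0. Using quadratic formula: [H⁺] = 5.6393e-05

pH = 4.25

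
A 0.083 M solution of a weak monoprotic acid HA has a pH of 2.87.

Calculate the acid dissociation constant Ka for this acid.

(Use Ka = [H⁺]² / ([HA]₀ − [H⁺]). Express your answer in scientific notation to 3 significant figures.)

[H⁺] = 10^(−pH) = 10^(−2.87) = 1.349e-03 M. For HA ⇌ H⁺ + A⁻, Ka = [H⁺][A⁻]/[HA] = [H⁺]² / ([HA]₀ − [H⁺]) = (1.349e-03)² / (0.083 − 1.349e-03) = 2.23e-05.

K_a = 2.23e-05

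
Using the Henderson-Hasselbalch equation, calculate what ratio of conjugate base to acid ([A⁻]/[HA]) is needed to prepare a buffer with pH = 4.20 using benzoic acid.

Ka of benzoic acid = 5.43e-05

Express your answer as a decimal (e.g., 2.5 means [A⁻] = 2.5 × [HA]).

pKa = -log(5.43e-05) = 4.2652. pH = pKa + log([A⁻]/[HA]), so log([A⁻]/[HA]) = pH − pKa = 4.20 − 4.2652 = -0.0652. [A⁻]/[HA] = 10^(-0.0652) = 0.861

[A⁻]/[HA] = 0.861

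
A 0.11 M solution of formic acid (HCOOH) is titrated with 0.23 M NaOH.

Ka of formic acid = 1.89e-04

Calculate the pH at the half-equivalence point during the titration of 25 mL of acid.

At half-equivalence [HA] = [A⁻], so Henderson-Hasselbalch gives pH = pKa = -log(1.89e-04) = 3.72.

pH = pKa = 3.72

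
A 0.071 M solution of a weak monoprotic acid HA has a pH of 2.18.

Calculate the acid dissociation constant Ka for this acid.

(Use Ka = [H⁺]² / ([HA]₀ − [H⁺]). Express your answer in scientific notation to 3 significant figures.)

[H⁺] = 10^(−pH) = 10^(−2.18) = 6.607e-03 M. For HA ⇌ H⁺ + A⁻, Ka = [H⁺][A⁻]/[HA] = [H⁺]² / ([HA]₀ − [H⁺]) = (6.607e-03)² / (0.071 − 6.607e-03) = 6.78e-04.

K_a = 6.78e-04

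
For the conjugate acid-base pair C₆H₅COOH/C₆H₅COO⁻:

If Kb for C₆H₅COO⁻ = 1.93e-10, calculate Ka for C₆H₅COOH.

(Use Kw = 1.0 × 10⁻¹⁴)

For a conjugate pair Ka × Kb = Kw, so Ka = Kw/Kb = 1.0 × 10⁻¹⁴ / 1.93e-10 = 5.18e-05.

K_a = 5.18e-05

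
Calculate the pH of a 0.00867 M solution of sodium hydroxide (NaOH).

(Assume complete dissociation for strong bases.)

[OH⁻] = 0.00867 M for strong base. pOH = -log[OH⁻] = 2.06, pH = 14 - pOH

pH = 11.94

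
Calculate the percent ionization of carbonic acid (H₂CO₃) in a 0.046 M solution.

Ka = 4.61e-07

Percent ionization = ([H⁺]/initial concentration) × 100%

Using Ka equilibrium: x² + Ka×x - Ka×C = 0. Solving: [H⁺] = 1.4539e-04. Percent = (1.4539e-04/0.046) × 100

Percent ionization = 0.316%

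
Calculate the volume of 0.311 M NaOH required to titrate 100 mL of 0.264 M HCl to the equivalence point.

At equivalence: moles acid = moles base. moles HCl = 0.264 × 100/1000 = 0.0264 mol. V_base = moles / 0.311 × 1000 = 84.9 mL.

V_{base} = 84.9 mL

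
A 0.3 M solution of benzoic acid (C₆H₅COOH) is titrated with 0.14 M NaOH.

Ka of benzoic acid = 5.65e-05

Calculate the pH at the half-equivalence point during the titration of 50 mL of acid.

At half-equivalence [HA] = [A⁻], so Henderson-Hasselbalch gives pH = pKa = -log(5.65e-05) = 4.25.

pH = pKa = 4.25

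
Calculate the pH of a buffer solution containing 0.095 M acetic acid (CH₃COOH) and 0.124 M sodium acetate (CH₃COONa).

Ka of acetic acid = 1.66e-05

pKa = -log(1.66e-05) = 4.78. pH = pKa + log([A⁻]/[HA]) = 4.78 + log(0.124/0.095)

pH = 4.90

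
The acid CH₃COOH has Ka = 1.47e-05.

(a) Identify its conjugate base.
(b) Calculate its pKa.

(a) The conjugate base is formed by removing one H⁺ from CH₃COOH, giving CH₃COO⁻. (b) pKa = -log(Ka) = -log(1.47e-05) = 4.83.

Conjugate base: CH₃COO⁻; pK_a = 4.83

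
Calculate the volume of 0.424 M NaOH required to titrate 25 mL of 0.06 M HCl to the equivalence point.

At equivalence: moles acid = moles base. moles HCl = 0.06 × 25/1000 = 0.0015 mol. V_base = moles / 0.424 × 1000 = 3.5 mL.

V_{base} = 3.5 mL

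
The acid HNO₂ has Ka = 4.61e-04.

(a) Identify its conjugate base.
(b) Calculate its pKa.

(a) The conjugate base is formed by removing one H⁺ from HNO₂, giving NO₂⁻. (b) pKa = -log(Ka) = -log(4.61e-04) = 3.34.

Conjugate base: NO₂⁻; pK_a = 3.34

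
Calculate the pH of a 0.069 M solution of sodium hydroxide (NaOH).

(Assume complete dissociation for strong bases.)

[OH⁻] = 0.069 M for strong base. pOH = -log[OH⁻] = 1.16, pH = 14 - pOH

pH = 12.84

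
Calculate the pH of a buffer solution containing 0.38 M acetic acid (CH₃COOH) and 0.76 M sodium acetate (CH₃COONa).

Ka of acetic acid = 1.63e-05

pKa = -log(1.63e-05) = 4.79. pH = pKa + log([A⁻]/[HA]) = 4.79 + log(0.76/0.38)

pH = 5.09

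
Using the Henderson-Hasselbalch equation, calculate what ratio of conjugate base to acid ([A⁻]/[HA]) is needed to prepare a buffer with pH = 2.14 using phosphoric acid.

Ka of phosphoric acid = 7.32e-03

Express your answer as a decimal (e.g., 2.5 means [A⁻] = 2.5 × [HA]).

pKa = -log(7.32e-03) = 2.1355. pH = pKa + log([A⁻]/[HA]), so log([A⁻]/[HA]) = pH − pKa = 2.14 − 2.1355 = 0.0045. [A⁻]/[HA] = 10^(0.0045) = 1.01

[A⁻]/[HA] = 1.01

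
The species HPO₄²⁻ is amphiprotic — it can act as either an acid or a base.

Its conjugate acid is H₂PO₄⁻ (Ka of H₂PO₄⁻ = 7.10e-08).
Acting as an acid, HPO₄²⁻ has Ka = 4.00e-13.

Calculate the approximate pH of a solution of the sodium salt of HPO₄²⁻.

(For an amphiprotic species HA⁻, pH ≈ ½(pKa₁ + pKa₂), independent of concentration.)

pKa₁ = -log(7.10e-08) = 7.15; pKa₂ = -log(4.00e-13) = 12.40. For an amphiprotic species, pH ≈ ½(pKa₁ + pKa₂) = ½(7.15 + 12.40) = 9.77.

pH = 9.77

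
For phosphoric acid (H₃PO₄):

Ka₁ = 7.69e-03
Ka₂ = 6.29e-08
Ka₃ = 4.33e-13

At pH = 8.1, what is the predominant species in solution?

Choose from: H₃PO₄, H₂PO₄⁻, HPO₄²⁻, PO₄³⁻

pKa₁ = 2.11, pKa₂ = 7.20, pKa₃ = 12.36. For a polyprotic acid the predominant species crosses at each pKa: below pKa_n the protonated form dominates, above it the deprotonated form does. At pH = 8.1, the predominant species is HPO₄²⁻.

HPO₄²⁻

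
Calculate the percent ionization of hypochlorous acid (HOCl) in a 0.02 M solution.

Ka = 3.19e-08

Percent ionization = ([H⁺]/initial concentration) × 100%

Using Ka equilibrium: x² + Ka×x - Ka×C = 0. Solving: [H⁺] = 2.5243e-05. Percent = (2.5243e-05/0.02) × 100

Percent ionization = 0.126%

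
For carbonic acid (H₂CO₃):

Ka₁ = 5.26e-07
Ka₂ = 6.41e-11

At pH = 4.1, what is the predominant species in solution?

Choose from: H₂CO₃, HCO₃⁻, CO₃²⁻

pKa₁ = 6.28, pKa₂ = 10.19. For a polyprotic acid the predominant species crosses at each pKa: below pKa_n the protonated form dominates, above it the deprotonated form does. At pH = 4.1, the predominant species is H₂CO₃.

H₂CO₃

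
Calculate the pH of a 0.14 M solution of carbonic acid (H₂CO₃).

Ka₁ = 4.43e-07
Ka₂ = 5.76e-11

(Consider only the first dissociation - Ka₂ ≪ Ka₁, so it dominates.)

First dissociation dominates. From Ka₁ = [H⁺][HA⁻]/[H₂A], x² + Ka₁·x − Ka₁·C = 0 with C = 0.14 M and Ka₁ = 4.43e-07. Solving: [H⁺] = (−Ka₁ + √(Ka₁² + 4·Ka₁·C)) / 2 = 2.4882e-04 M. pH = -log(2.4882e-04) = 3.60.

pH = 3.60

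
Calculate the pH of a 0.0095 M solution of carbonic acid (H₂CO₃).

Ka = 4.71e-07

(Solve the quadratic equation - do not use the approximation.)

x² + Ka×x - Ka×C = 0. Using quadratic formula: [H⁺] = 6.6657e-05

pH = 4.18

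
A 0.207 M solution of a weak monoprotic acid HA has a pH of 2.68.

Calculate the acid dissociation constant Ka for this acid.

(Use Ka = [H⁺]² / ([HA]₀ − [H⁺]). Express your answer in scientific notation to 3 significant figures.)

[H⁺] = 10^(−pH) = 10^(−2.68) = 2.089e-03 M. For HA ⇌ H⁺ + A⁻, Ka = [H⁺][A⁻]/[HA] = [H⁺]² / ([HA]₀ − [H⁺]) = (2.089e-03)² / (0.207 − 2.089e-03) = 2.13e-05.

K_a = 2.13e-05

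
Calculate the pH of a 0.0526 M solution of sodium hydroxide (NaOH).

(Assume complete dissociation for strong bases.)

[OH⁻] = 0.0526 M for strong base. pOH = -log[OH⁻] = 1.28, pH = 14 - pOH

pH = 12.72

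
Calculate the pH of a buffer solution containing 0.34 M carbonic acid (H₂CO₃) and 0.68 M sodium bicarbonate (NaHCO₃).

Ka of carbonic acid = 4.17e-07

pKa = -log(4.17e-07) = 6.38. pH = pKa + log([A⁻]/[HA]) = 6.38 + log(0.68/0.34)

pH = 6.68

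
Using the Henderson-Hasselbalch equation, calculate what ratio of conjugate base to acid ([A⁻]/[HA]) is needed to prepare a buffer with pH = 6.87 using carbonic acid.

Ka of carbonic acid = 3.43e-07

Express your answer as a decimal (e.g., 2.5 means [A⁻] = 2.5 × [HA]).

pKa = -log(3.43e-07) = 6.4647. pH = pKa + log([A⁻]/[HA]), so log([A⁻]/[HA]) = pH − pKa = 6.87 − 6.4647 = 0.4053. [A⁻]/[HA] = 10^(0.4053) = 2.54

[A⁻]/[HA] = 2.54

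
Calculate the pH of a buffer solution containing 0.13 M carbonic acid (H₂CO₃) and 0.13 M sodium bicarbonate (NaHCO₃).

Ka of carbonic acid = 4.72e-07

pKa = -log(4.72e-07) = 6.33. pH = pKa + log([A⁻]/[HA]) = 6.33 + log(0.13/0.13)

pH = 6.33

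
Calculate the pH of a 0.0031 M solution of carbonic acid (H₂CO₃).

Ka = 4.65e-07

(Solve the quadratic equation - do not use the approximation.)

x² + Ka×x - Ka×C = 0. Using quadratic formula: [H⁺] = 3.7735e-05

pH = 4.42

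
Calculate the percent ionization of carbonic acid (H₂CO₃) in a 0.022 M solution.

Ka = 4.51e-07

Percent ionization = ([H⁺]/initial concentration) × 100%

Using Ka equilibrium: x² + Ka×x - Ka×C = 0. Solving: [H⁺] = 9.9384e-05. Percent = (9.9384e-05/0.022) × 100

Percent ionization = 0.452%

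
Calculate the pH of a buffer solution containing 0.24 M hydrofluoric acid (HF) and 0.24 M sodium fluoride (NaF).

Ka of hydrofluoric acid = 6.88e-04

pKa = -log(6.88e-04) = 3.16. pH = pKa + log([A⁻]/[HA]) = 3.16 + log(0.24/0.24)

pH = 3.16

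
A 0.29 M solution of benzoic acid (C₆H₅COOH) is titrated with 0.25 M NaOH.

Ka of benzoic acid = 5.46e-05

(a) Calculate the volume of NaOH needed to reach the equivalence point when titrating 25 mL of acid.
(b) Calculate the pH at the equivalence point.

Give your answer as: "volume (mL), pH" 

moles acid = 0.29 × 25/1000 = 0.00725 mol; V_base = moles/0.25 × 1000 = 29.0 mL. At equivalence only the conjugate base is present: [A⁻] = 0.00725/0.054 = 1.3426e-01 M. Kb = Kw/Ka = 1.83e-10; [OH⁻] = √(Kb × [A⁻]) = 4.9588e-06; pOH = 5.30; pH = 14 - pOH = 8.70.

V = 29.0 mL, pH = 8.70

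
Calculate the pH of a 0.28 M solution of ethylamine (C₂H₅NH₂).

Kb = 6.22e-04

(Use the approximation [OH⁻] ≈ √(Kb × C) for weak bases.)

[OH⁻] = √(Kb × C) = √(6.22e-04 × 0.28) = 1.3197e-02. pOH = 1.88, pH = 14 - pOH

pH = 12.12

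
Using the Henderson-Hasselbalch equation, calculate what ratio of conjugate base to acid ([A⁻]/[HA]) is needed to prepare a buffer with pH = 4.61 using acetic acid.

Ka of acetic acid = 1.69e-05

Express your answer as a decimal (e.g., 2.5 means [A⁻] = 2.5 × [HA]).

pKa = -log(1.69e-05) = 4.7721. pH = pKa + log([A⁻]/[HA]), so log([A⁻]/[HA]) = pH − pKa = 4.61 − 4.7721 = -0.1621. [A⁻]/[HA] = 10^(-0.1621) = 0.688

[A⁻]/[HA] = 0.688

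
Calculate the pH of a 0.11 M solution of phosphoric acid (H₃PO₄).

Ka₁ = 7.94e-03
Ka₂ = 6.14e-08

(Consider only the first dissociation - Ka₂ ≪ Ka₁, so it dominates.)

First dissociation dominates. From Ka₁ = [H⁺][HA⁻]/[H₂A], x² + Ka₁·x − Ka₁·C = 0 with C = 0.11 M and Ka₁ = 7.94e-03. Solving: [H⁺] = (−Ka₁ + √(Ka₁² + 4·Ka₁·C)) / 2 = 2.5849e-02 M. pH = -log(2.5849e-02) = 1.59.

pH = 1.59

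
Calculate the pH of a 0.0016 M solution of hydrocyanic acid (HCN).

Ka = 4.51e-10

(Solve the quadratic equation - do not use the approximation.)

x² + Ka×x - Ka×C = 0. Using quadratic formula: [H⁺] = 8.4924e-07

pH = 6.07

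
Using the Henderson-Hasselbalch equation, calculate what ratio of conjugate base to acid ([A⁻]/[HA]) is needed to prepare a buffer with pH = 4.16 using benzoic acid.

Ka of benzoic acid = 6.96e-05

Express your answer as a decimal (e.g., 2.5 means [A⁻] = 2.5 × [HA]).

pKa = -log(6.96e-05) = 4.1574. pH = pKa + log([A⁻]/[HA]), so log([A⁻]/[HA]) = pH − pKa = 4.16 − 4.1574 = 0.0026. [A⁻]/[HA] = 10^(0.0026) = 1.01

[A⁻]/[HA] = 1.01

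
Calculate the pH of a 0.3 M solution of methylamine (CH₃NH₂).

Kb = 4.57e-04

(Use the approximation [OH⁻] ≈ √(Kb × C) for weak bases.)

[OH⁻] = √(Kb × C) = √(4.57e-04 × 0.3) = 1.1709e-02. pOH = 1.93, pH = 14 - pOH

pH = 12.07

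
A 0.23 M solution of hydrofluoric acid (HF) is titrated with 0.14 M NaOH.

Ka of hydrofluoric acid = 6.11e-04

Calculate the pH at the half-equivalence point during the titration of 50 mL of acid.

At half-equivalence [HA] = [A⁻], so Henderson-Hasselbalch gives pH = pKa = -log(6.11e-04) = 3.21.

pH = pKa = 3.21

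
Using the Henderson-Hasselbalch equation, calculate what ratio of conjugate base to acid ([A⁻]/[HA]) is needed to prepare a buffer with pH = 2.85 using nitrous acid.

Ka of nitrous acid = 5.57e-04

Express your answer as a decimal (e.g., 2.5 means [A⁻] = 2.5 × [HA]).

pKa = -log(5.57e-04) = 3.2541. pH = pKa + log([A⁻]/[HA]), so log([A⁻]/[HA]) = pH − pKa = 2.85 − 3.2541 = -0.4041. [A⁻]/[HA] = 10^(-0.4041) = 0.394

[A⁻]/[HA] = 0.394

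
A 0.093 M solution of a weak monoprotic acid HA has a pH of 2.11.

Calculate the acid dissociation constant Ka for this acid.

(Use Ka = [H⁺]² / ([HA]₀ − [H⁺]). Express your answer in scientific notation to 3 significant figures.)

[H⁺] = 10^(−pH) = 10^(−2.11) = 7.762e-03 M. For HA ⇌ H⁺ + A⁻, Ka = [H⁺][A⁻]/[HA] = [H⁺]² / ([HA]₀ − [H⁺]) = (7.762e-03)² / (0.093 − 7.762e-03) = 7.07e-04.

K_a = 7.07e-04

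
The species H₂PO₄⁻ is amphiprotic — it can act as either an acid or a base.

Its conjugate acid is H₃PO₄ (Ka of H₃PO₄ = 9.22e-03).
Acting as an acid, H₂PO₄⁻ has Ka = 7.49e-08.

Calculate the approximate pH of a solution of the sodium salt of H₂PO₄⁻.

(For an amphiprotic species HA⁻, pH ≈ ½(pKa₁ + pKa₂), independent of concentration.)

pKa₁ = -log(9.22e-03) = 2.04; pKa₂ = -log(7.49e-08) = 7.13. For an amphiprotic species, pH ≈ ½(pKa₁ + pKa₂) = ½(2.04 + 7.13) = 4.58.

pH = 4.58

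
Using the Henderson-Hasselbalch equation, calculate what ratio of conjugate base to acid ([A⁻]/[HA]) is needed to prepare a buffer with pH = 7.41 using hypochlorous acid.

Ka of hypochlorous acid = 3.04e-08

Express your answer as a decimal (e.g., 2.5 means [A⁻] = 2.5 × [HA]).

pKa = -log(3.04e-08) = 7.5171. pH = pKa + log([A⁻]/[HA]), so log([A⁻]/[HA]) = pH − pKa = 7.41 − 7.5171 = -0.1071. [A⁻]/[HA] = 10^(-0.1071) = 0.781

[A⁻]/[HA] = 0.781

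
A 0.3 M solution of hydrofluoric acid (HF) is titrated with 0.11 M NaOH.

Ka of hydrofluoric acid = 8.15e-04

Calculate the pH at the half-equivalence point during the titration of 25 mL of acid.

At half-equivalence [HA] = [A⁻], so Henderson-Hasselbalch gives pH = pKa = -log(8.15e-04) = 3.09.

pH = pKa = 3.09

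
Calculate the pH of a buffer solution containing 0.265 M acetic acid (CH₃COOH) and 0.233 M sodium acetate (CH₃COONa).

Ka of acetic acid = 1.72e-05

pKa = -log(1.72e-05) = 4.76. pH = pKa + log([A⁻]/[HA]) = 4.76 + log(0.233/0.265)

pH = 4.71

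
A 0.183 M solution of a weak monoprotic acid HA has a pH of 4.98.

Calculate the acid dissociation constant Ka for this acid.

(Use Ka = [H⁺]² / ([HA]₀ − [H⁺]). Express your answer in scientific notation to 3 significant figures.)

[H⁺] = 10^(−pH) = 10^(−4.98) = 1.047e-05 M. For HA ⇌ H⁺ + A⁻, Ka = [H⁺][A⁻]/[HA] = [H⁺]² / ([HA]₀ − [H⁺]) = (1.047e-05)² / (0.183 − 1.047e-05) = 5.99e-10.

K_a = 5.99e-10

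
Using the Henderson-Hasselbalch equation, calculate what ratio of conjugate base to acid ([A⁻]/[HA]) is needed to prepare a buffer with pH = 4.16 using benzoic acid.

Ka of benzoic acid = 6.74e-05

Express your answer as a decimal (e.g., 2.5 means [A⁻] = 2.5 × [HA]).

pKa = -log(6.74e-05) = 4.1713. pH = pKa + log([A⁻]/[HA]), so log([A⁻]/[HA]) = pH − pKa = 4.16 − 4.1713 = -0.0113. [A⁻]/[HA] = 10^(-0.0113) = 0.974

[A⁻]/[HA] = 0.974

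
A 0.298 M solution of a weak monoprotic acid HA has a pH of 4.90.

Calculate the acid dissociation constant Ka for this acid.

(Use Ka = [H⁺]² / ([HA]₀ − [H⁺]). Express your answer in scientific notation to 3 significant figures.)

[H⁺] = 10^(−pH) = 10^(−4.90) = 1.259e-05 M. For HA ⇌ H⁺ + A⁻, Ka = [H⁺][A⁻]/[HA] = [H⁺]² / ([HA]₀ − [H⁺]) = (1.259e-05)² / (0.298 − 1.259e-05) = 5.32e-10.

K_a = 5.32e-10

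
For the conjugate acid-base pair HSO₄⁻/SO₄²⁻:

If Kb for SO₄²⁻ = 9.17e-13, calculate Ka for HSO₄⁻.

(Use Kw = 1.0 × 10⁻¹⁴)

For a conjugate pair Ka × Kb = Kw, so Ka = Kw/Kb = 1.0 × 10⁻¹⁴ / 9.17e-13 = 1.09e-02.

K_a = 1.09e-02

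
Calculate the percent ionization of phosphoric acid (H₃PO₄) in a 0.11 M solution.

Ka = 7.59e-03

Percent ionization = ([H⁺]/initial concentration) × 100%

Using Ka equilibrium: x² + Ka×x - Ka×C = 0. Solving: [H⁺] = 2.5348e-02. Percent = (2.5348e-02/0.11) × 100

Percent ionization = 23%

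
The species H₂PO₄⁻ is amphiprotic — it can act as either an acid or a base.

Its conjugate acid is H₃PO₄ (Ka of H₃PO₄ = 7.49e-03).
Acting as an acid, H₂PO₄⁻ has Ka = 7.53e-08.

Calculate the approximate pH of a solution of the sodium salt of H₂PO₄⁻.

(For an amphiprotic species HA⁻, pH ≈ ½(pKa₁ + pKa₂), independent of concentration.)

pKa₁ = -log(7.49e-03) = 2.13; pKa₂ = -log(7.53e-08) = 7.12. For an amphiprotic species, pH ≈ ½(pKa₁ + pKa₂) = ½(2.13 + 7.12) = 4.62.

pH = 4.62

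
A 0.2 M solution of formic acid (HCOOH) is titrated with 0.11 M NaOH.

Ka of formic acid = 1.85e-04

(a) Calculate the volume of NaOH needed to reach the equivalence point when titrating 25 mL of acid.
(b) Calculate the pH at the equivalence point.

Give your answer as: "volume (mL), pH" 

moles acid = 0.2 × 25/1000 = 0.005 mol; V_base = moles/0.11 × 1000 = 45.5 mL. At equivalence only the conjugate base is present: [A⁻] = 0.005/0.070 = 7.0968e-02 M. Kb = Kw/Ka = 5.41e-11; [OH⁻] = √(Kb × [A⁻]) = 1.9586e-06; pOH = 5.71; pH = 14 - pOH = 8.29.

V = 45.5 mL, pH = 8.29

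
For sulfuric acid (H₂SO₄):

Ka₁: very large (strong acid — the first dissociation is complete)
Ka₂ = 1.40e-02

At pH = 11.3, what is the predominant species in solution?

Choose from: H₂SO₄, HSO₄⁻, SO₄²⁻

The first dissociation is complete, so H₂SO₄ itself is never the predominant species in water; pKa₂ = -log(1.40e-02) = 1.85. For a polyprotic acid the predominant species crosses at each pKa: below pKa_n the protonated form dominates, above it the deprotonated form does. At pH = 11.3, the predominant species is SO₄²⁻.

SO₄²⁻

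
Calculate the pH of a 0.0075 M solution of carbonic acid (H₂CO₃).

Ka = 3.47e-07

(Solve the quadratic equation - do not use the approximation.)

x² + Ka×x - Ka×C = 0. Using quadratic formula: [H⁺] = 5.0841e-05

pH = 4.29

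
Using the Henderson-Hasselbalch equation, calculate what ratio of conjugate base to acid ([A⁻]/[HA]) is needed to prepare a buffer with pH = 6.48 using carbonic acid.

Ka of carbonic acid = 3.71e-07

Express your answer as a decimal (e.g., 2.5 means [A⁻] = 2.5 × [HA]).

pKa = -log(3.71e-07) = 6.4306. pH = pKa + log([A⁻]/[HA]), so log([A⁻]/[HA]) = pH − pKa = 6.48 − 6.4306 = 0.0494. [A⁻]/[HA] = 10^(0.0494) = 1.12

[A⁻]/[HA] = 1.12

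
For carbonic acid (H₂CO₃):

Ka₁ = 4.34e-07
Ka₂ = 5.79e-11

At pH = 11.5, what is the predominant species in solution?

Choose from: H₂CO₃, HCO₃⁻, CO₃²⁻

pKa₁ = 6.36, pKa₂ = 10.24. For a polyprotic acid the predominant species crosses at each pKa: below pKa_n the protonated form dominates, above it the deprotonated form does. At pH = 11.5, the predominant species is CO₃²⁻.

CO₃²⁻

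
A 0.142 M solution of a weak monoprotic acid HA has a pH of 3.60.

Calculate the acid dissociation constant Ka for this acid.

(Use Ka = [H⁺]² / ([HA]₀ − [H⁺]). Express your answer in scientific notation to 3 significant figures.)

[H⁺] = 10^(−pH) = 10^(−3.60) = 2.512e-04 M. For HA ⇌ H⁺ + A⁻, Ka = [H⁺][A⁻]/[HA] = [H⁺]² / ([HA]₀ − [H⁺]) = (2.512e-04)² / (0.142 − 2.512e-04) = 4.45e-07.

K_a = 4.45e-07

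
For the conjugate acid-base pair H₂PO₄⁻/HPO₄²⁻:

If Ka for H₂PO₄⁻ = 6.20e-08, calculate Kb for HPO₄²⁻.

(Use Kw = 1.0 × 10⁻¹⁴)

For a conjugate pair Ka × Kb = Kw, so Kb = Kw/Ka = 1.0 × 10⁻¹⁴ / 6.20e-08 = 1.61e-07.

K_b = 1.61e-07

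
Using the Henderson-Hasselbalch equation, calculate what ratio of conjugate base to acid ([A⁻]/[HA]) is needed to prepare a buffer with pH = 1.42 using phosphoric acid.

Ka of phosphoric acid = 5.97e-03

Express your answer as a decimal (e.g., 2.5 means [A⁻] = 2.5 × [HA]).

pKa = -log(5.97e-03) = 2.2240. pH = pKa + log([A⁻]/[HA]), so log([A⁻]/[HA]) = pH − pKa = 1.42 − 2.2240 = -0.8040. [A⁻]/[HA] = 10^(-0.8040) = 0.157

[A⁻]/[HA] = 0.157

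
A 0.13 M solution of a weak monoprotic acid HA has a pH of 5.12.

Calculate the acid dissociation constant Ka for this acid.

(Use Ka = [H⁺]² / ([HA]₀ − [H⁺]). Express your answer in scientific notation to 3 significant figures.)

[H⁺] = 10^(−pH) = 10^(−5.12) = 7.586e-06 M. For HA ⇌ H⁺ + A⁻, Ka = [H⁺][A⁻]/[HA] = [H⁺]² / ([HA]₀ − [H⁺]) = (7.586e-06)² / (0.13 − 7.586e-06) = 4.43e-10.

K_a = 4.43e-10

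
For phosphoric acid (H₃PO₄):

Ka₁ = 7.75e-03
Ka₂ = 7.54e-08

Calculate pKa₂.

pKa₂ = -log(Ka₂) = -log(7.54e-08) = 7.12.

pK_{a2} = 7.12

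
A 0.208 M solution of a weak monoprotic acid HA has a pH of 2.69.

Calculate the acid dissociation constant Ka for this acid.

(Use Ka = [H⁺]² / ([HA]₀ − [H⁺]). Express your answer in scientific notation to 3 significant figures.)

[H⁺] = 10^(−pH) = 10^(−2.69) = 2.042e-03 M. For HA ⇌ H⁺ + A⁻, Ka = [H⁺][A⁻]/[HA] = [H⁺]² / ([HA]₀ − [H⁺]) = (2.042e-03)² / (0.208 − 2.042e-03) = 2.02e-05.

K_a = 2.02e-05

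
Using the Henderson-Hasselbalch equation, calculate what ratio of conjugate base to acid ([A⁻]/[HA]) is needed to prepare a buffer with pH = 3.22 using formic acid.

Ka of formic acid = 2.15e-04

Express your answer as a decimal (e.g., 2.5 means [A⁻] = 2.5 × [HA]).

pKa = -log(2.15e-04) = 3.6676. pH = pKa + log([A⁻]/[HA]), so log([A⁻]/[HA]) = pH − pKa = 3.22 − 3.6676 = -0.4476. [A⁻]/[HA] = 10^(-0.4476) = 0.357

[A⁻]/[HA] = 0.357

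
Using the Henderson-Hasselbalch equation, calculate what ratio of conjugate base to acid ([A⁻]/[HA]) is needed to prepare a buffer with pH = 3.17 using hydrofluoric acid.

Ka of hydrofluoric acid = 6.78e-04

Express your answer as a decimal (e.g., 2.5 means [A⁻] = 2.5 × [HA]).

pKa = -log(6.78e-04) = 3.1688. pH = pKa + log([A⁻]/[HA]), so log([A⁻]/[HA]) = pH − pKa = 3.17 − 3.1688 = 0.0012. [A⁻]/[HA] = 10^(0.0012) = 1.00

[A⁻]/[HA] = 1.00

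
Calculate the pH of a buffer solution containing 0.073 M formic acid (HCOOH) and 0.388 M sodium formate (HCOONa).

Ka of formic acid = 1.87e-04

pKa = -log(1.87e-04) = 3.73. pH = pKa + log([A⁻]/[HA]) = 3.73 + log(0.388/0.073)

pH = 4.45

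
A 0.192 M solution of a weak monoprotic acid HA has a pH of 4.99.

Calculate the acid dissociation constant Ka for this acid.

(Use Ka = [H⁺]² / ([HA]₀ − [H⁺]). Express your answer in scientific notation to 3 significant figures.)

[H⁺] = 10^(−pH) = 10^(−4.99) = 1.023e-05 M. For HA ⇌ H⁺ + A⁻, Ka = [H⁺][A⁻]/[HA] = [H⁺]² / ([HA]₀ − [H⁺]) = (1.023e-05)² / (0.192 − 1.023e-05) = 5.45e-10.

K_a = 5.45e-10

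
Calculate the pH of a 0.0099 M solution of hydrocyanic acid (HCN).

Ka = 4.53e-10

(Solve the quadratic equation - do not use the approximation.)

x² + Ka×x - Ka×C = 0. Using quadratic formula: [H⁺] = 2.1175e-06

pH = 5.67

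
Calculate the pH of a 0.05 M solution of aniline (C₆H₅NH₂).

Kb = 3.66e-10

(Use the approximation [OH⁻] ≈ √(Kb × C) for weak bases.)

[OH⁻] = √(Kb × C) = √(3.66e-10 × 0.05) = 4.2778e-06. pOH = 5.37, pH = 14 - pOH

pH = 8.63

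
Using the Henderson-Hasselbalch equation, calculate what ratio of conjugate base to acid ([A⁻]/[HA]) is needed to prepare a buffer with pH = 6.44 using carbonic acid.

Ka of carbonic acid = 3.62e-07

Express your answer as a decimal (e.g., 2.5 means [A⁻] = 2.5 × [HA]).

pKa = -log(3.62e-07) = 6.4413. pH = pKa + log([A⁻]/[HA]), so log([A⁻]/[HA]) = pH − pKa = 6.44 − 6.4413 = -0.0013. [A⁻]/[HA] = 10^(-0.0013) = 0.997

[A⁻]/[HA] = 0.997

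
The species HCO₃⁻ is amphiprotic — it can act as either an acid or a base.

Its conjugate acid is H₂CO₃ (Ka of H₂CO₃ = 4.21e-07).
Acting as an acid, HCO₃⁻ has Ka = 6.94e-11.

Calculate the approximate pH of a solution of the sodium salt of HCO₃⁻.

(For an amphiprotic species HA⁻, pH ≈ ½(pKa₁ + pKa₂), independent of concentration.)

pKa₁ = -log(4.21e-07) = 6.38; pKa₂ = -log(6.94e-11) = 10.16. For an amphiprotic species, pH ≈ ½(pKa₁ + pKa₂) = ½(6.38 + 10.16) = 8.27.

pH = 8.27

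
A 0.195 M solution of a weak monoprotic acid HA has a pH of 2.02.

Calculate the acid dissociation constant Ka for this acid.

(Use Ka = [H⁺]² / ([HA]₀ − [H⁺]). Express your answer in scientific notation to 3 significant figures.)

[H⁺] = 10^(−pH) = 10^(−2.02) = 9.550e-03 M. For HA ⇌ H⁺ + A⁻, Ka = [H⁺][A⁻]/[HA] = [H⁺]² / ([HA]₀ − [H⁺]) = (9.550e-03)² / (0.195 − 9.550e-03) = 4.92e-04.

K_a = 4.92e-04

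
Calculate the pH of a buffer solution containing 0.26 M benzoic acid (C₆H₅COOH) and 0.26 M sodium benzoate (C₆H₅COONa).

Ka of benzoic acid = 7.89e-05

pKa = -log(7.89e-05) = 4.10. pH = pKa + log([A⁻]/[HA]) = 4.10 + log(0.26/0.26)

pH = 4.10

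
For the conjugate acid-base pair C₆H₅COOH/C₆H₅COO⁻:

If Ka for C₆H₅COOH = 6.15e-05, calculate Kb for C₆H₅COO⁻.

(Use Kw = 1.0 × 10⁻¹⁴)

For a conjugate pair Ka × Kb = Kw, so Kb = Kw/Ka = 1.0 × 10⁻¹⁴ / 6.15e-05 = 1.63e-10.

K_b = 1.63e-10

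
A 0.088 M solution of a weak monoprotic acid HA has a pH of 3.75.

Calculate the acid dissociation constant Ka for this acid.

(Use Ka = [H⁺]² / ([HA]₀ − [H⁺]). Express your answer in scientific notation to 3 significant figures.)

[H⁺] = 10^(−pH) = 10^(−3.75) = 1.778e-04 M. For HA ⇌ H⁺ + A⁻, Ka = [H⁺][A⁻]/[HA] = [H⁺]² / ([HA]₀ − [H⁺]) = (1.778e-04)² / (0.088 − 1.778e-04) = 3.60e-07.

K_a = 3.60e-07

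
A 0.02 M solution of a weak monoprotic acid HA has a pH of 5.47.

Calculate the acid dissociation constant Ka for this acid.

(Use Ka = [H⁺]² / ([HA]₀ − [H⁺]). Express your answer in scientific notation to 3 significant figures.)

[H⁺] = 10^(−pH) = 10^(−5.47) = 3.388e-06 M. For HA ⇌ H⁺ + A⁻, Ka = [H⁺][A⁻]/[HA] = [H⁺]² / ([HA]₀ − [H⁺]) = (3.388e-06)² / (0.02 − 3.388e-06) = 5.74e-10.

K_a = 5.74e-10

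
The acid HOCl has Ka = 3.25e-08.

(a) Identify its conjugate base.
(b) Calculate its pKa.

(a) The conjugate base is formed by removing one H⁺ from HOCl, giving OCl⁻. (b) pKa = -log(Ka) = -log(3.25e-08) = 7.49.

Conjugate base: OCl⁻; pK_a = 7.49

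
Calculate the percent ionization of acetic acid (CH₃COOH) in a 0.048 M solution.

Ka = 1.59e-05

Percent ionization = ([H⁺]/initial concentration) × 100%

Using Ka equilibrium: x² + Ka×x - Ka×C = 0. Solving: [H⁺] = 8.6570e-04. Percent = (8.6570e-04/0.048) × 100

Percent ionization = 1.8%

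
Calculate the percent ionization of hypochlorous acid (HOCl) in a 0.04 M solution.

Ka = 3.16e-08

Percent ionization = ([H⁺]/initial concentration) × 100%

Using Ka equilibrium: x² + Ka×x - Ka×C = 0. Solving: [H⁺] = 3.5537e-05. Percent = (3.5537e-05/0.04) × 100

Percent ionization = 0.0888%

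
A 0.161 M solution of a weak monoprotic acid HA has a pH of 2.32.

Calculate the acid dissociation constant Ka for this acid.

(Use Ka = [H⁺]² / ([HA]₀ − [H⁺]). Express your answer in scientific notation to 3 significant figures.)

[H⁺] = 10^(−pH) = 10^(−2.32) = 4.786e-03 M. For HA ⇌ H⁺ + A⁻, Ka = [H⁺][A⁻]/[HA] = [H⁺]² / ([HA]₀ − [H⁺]) = (4.786e-03)² / (0.161 − 4.786e-03) = 1.47e-04.

K_a = 1.47e-04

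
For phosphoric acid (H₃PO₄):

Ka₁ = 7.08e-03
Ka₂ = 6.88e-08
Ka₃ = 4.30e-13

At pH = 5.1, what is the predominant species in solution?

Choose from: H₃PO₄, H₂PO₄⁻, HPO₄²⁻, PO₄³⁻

pKa₁ = 2.15, pKa₂ = 7.16, pKa₃ = 12.37. For a polyprotic acid the predominant species crosses at each pKa: below pKa_n the protonated form dominates, above it the deprotonated form does. At pH = 5.1, the predominant species is H₂PO₄⁻.

H₂PO₄⁻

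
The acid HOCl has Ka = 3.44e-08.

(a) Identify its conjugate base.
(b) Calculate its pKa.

(a) The conjugate base is formed by removing one H⁺ from HOCl, giving OCl⁻. (b) pKa = -log(Ka) = -log(3.44e-08) = 7.46.

Conjugate base: OCl⁻; pK_a = 7.46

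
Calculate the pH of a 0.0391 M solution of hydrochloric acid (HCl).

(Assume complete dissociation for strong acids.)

[H⁺] = 0.0391 M for strong acid. pH = -log[H⁺] = -log(0.0391)

pH = 1.41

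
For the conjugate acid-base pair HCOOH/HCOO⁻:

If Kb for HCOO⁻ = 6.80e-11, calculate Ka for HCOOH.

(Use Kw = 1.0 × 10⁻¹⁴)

For a conjugate pair Ka × Kb = Kw, so Ka = Kw/Kb = 1.0 × 10⁻¹⁴ / 6.80e-11 = 1.47e-04.

K_a = 1.47e-04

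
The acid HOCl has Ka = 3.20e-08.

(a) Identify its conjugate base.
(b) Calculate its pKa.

(a) The conjugate base is formed by removing one H⁺ from HOCl, giving OCl⁻. (b) pKa = -log(Ka) = -log(3.20e-08) = 7.49.

Conjugate base: OCl⁻; pK_a = 7.49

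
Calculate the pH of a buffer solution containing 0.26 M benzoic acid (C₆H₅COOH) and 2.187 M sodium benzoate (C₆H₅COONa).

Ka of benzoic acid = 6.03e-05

pKa = -log(6.03e-05) = 4.22. pH = pKa + log([A⁻]/[HA]) = 4.22 + log(2.187/0.26)

pH = 5.14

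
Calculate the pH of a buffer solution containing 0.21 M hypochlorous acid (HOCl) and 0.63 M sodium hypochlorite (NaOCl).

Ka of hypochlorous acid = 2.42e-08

pKa = -log(2.42e-08) = 7.62. pH = pKa + log([A⁻]/[HA]) = 7.62 + log(0.63/0.21)

pH = 8.09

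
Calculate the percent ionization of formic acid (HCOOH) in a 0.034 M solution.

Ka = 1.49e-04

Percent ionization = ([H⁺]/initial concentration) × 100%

Using Ka equilibrium: x² + Ka×x - Ka×C = 0. Solving: [H⁺] = 2.1775e-03. Percent = (2.1775e-03/0.034) × 100

Percent ionization = 6.4%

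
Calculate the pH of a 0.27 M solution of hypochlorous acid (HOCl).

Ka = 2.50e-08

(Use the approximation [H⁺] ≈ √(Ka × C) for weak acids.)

[H⁺] = √(Ka × C) = √(2.50e-08 × 0.27) = 8.2158e-05. pH = -log(8.2158e-05)

pH = 4.09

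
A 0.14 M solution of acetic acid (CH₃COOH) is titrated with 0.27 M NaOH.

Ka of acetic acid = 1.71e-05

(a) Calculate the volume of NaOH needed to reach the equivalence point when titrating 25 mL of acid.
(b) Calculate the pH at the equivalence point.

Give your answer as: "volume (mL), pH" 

moles acid = 0.14 × 25/1000 = 0.0035 mol; V_base = moles/0.27 × 1000 = 13.0 mL. At equivalence only the conjugate base is present: [A⁻] = 0.0035/0.038 = 9.2195e-02 M. Kb = Kw/Ka = 5.85e-10; [OH⁻] = √(Kb × [A⁻]) = 7.3427e-06; pOH = 5.13; pH = 14 - pOH = 8.87.

V = 13.0 mL, pH = 8.87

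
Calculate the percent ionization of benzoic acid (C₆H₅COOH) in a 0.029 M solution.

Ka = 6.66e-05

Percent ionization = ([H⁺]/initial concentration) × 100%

Using Ka equilibrium: x² + Ka×x - Ka×C = 0. Solving: [H⁺] = 1.3568e-03. Percent = (1.3568e-03/0.029) × 100

Percent ionization = 4.68%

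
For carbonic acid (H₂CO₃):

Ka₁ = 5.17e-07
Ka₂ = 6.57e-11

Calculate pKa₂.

pKa₂ = -log(Ka₂) = -log(6.57e-11) = 10.18.

pK_{a2} = 10.18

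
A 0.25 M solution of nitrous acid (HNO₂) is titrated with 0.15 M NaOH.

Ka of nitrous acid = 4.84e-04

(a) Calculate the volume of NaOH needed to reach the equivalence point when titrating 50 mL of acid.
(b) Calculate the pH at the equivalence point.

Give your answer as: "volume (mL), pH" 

moles acid = 0.25 × 50/1000 = 0.0125 mol; V_base = moles/0.15 × 1000 = 83.3 mL. At equivalence only the conjugate base is present: [A⁻] = 0.0125/0.133 = 9.3750e-02 M. Kb = Kw/Ka = 2.07e-11; [OH⁻] = √(Kb × [A⁻]) = 1.3918e-06; pOH = 5.86; pH = 14 - pOH = 8.14.

V = 83.3 mL, pH = 8.14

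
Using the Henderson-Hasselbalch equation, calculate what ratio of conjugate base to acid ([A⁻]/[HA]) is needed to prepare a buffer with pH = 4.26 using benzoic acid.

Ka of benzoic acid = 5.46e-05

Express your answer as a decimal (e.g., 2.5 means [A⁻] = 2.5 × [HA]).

pKa = -log(5.46e-05) = 4.2628. pH = pKa + log([A⁻]/[HA]), so log([A⁻]/[HA]) = pH − pKa = 4.26 − 4.2628 = -0.0028. [A⁻]/[HA] = 10^(-0.0028) = 0.994

[A⁻]/[HA] = 0.994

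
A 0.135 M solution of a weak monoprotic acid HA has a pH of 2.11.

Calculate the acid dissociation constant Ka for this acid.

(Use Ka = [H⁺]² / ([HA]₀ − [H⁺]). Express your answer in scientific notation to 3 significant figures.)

[H⁺] = 10^(−pH) = 10^(−2.11) = 7.762e-03 M. For HA ⇌ H⁺ + A⁻, Ka = [H⁺][A⁻]/[HA] = [H⁺]² / ([HA]₀ − [H⁺]) = (7.762e-03)² / (0.135 − 7.762e-03) = 4.74e-04.

K_a = 4.74e-04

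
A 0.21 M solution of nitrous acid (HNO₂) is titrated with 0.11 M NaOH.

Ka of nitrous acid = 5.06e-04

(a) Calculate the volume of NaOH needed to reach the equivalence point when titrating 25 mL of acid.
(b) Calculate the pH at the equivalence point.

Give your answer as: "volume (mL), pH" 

moles acid = 0.21 × 25/1000 = 0.00525 mol; V_base = moles/0.11 × 1000 = 47.7 mL. At equivalence only the conjugate base is present: [A⁻] = 0.00525/0.073 = 7.2188e-02 M. Kb = Kw/Ka = 1.98e-11; [OH⁻] = √(Kb × [A⁻]) = 1.1944e-06; pOH = 5.92; pH = 14 - pOH = 8.08.

V = 47.7 mL, pH = 8.08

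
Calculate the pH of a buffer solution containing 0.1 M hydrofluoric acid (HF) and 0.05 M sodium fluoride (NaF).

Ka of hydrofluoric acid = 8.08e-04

pKa = -log(8.08e-04) = 3.09. pH = pKa + log([A⁻]/[HA]) = 3.09 + log(0.05/0.1)

pH = 2.79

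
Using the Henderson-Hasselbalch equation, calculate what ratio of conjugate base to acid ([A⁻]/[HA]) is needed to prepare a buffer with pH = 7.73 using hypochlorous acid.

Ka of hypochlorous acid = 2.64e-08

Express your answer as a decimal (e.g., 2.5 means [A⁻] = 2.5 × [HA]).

pKa = -log(2.64e-08) = 7.5784. pH = pKa + log([A⁻]/[HA]), so log([A⁻]/[HA]) = pH − pKa = 7.73 − 7.5784 = 0.1516. [A⁻]/[HA] = 10^(0.1516) = 1.42

[A⁻]/[HA] = 1.42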